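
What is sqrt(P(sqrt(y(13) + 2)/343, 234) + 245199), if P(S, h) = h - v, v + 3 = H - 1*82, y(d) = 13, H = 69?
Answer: sqrt(245449) ≈ 495.43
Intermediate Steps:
v = -16 (v = -3 + (69 - 1*82) = -3 + (69 - 82) = -3 - 13 = -16)
P(S, h) = 16 + h (P(S, h) = h - 1*(-16) = h + 16 = 16 + h)
sqrt(P(sqrt(y(13) + 2)/343, 234) + 245199) = sqrt((16 + 234) + 245199) = sqrt(250 + 245199) = sqrt(245449)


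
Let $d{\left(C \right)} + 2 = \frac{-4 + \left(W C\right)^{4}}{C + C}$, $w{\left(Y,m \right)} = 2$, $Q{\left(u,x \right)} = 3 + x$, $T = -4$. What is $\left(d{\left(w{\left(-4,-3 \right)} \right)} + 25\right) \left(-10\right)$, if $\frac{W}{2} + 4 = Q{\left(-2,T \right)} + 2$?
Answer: $-52060$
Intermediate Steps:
$W = -6$ ($W = -8 + 2 \left(\left(3 - 4\right) + 2\right) = -8 + 2 \left(-1 + 2\right) = -8 + 2 \cdot 1 = -8 + 2 = -6$)
$d{\left(C \right)} = -2 + \frac{-4 + 1296 C^{4}}{2 C}$ ($d{\left(C \right)} = -2 + \frac{-4 + \left(- 6 C\right)^{4}}{C + C} = -2 + \frac{-4 + 1296 C^{4}}{2 C}$)
$\left(d{\left(w{\left(-4,-3 \right)} \right)} + 25\right) \left(-10\right) = \left(\left(-2 - \frac{2}{2} + 648 \cdot 2^{3}\right) + 25\right) \left(-10\right) = \left(\left(-2 - 1 + 648 \cdot 8\right) + 25\right) \left(-10\right) = \left(\left(-2 - 1 + 5184\right) + 25\right) \left(-10\right) = \left(5181 + 25\right) \left(-10\right) = 5206 \left(-10\right) = -52060$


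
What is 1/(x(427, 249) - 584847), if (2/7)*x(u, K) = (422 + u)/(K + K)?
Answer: -332/194167223 ≈ -1.7099e-6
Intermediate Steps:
x(u, K) = 7*(422 + u)/(4*K) (x(u, K) = 7*((422 + u)/(K + K))/2 = 7*((422 + u)/((2*K)))/2 = 7*((422 + u)*(1/(2*K)))/2 = 7*((422 + u)/(2*K))/2 = 7*(422 + u)/(4*K))
1/(x(427, 249) - 584847) = 1/((7/4)*(422 + 427)/249 - 584847) = 1/((7/4)*(1/249)*849 - 584847) = 1/(1981/332 - 584847) = 1/(-194167223/332) = -332/194167223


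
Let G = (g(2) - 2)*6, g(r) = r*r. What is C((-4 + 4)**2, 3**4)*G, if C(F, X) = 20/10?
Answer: 24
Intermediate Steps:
g(r) = r**2
C(F, X) = 2 (C(F, X) = 20*(1/10) = 2)
G = 12 (G = (2**2 - 2)*6 = (4 - 2)*6 = 2*6 = 12)
C((-4 + 4)**2, 3**4)*G = 2*12 = 24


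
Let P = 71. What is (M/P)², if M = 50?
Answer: 2500/5041 ≈ 0.49593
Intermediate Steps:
(M/P)² = (50/71)² = 2500/5041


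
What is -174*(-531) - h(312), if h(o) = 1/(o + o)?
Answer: 57653855/624 ≈ 92394.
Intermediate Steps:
h(o) = 1/(2*o)
-174*(-531) - h(312) = -174*(-531) - 1/(2*312) = 92394 - 1/(2*312) = 92394 - 1*1/624 = 92394 - 1/624 = 57653855/624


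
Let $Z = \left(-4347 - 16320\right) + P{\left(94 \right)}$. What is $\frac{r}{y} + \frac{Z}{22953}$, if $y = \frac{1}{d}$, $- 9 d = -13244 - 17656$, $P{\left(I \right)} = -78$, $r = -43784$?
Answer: $- \frac{3450411275945}{22953} \approx -1.5032 \cdot 10^{8}$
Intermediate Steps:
$Z = -20745$ ($Z = \left(-4347 - 16320\right) - 78 = -20667 - 78 = -20745$)
$d = \frac{10300}{3}$ ($d = - \frac{-13244 - 17656}{9} = \left(- \frac{1}{9}\right) \left(-30900\right) = \frac{10300}{3} \approx 3433.3$)
$y = \frac{3}{10300}$ ($y = \frac{1}{\frac{10300}{3}} = \frac{3}{10300} \approx 0.00029126$)
$\frac{r}{y} + \frac{Z}{22953} = - \frac{43784}{\frac{3}{10300}} - \frac{20745}{22953} = \left(-43784\right) \frac{10300}{3} - \frac{6915}{7651} = - \frac{450975200}{3} - \frac{6915}{7651} = - \frac{3450411275945}{22953}$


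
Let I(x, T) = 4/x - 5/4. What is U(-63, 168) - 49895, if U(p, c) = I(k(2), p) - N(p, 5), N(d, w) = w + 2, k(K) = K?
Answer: -199605/4 ≈ -49901.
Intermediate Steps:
I(x, T) = -5/4 + 4/x (I(x, T) = 4/x - 5*¼ = 4/x - 5/4 = -5/4 + 4/x)
N(d, w) = 2 + w
U(p, c) = -25/4 (U(p, c) = (-5/4 + 4/2) - (2 + 5) = (-5/4 + 4*(½)) - 1*7 = (-5/4 + 2) - 7 = ¾ - 7 = -25/4)
U(-63, 168) - 49895 = -25/4 - 49895 = -199605/4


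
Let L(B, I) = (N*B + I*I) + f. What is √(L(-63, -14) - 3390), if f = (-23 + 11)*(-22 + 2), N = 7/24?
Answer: I*√47558/4 ≈ 54.519*I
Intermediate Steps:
N = 7/24 (N = 7*(1/24) = 7/24 ≈ 0.29167)
f = 240 (f = -12*(-20) = 240)
L(B, I) = 240 + I² + 7*B/24 (L(B, I) = (7*B/24 + I*I) + 240 = (7*B/24 + I²) + 240 = (I² + 7*B/24) + 240 = 240 + I² + 7*B/24)
√(L(-63, -14) - 3390) = √((240 + (-14)² + (7/24)*(-63)) - 3390) = √((240 + 196 - 147/8) - 3390) = √(3341/8 - 3390) = √(-23779/8) = I*√47558/4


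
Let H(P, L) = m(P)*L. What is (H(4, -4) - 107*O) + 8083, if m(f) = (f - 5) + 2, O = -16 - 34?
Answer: 13429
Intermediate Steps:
O = -50
m(f) = -3 + f (m(f) = (-5 + f) + 2 = -3 + f)
H(P, L) = L*(-3 + P) (H(P, L) = (-3 + P)*L = L*(-3 + P))
(H(4, -4) - 107*O) + 8083 = (-4*(-3 + 4) - 107*(-50)) + 8083 = (-4*1 + 5350) + 8083 = (-4 + 5350) + 8083 = 5346 + 8083 = 13429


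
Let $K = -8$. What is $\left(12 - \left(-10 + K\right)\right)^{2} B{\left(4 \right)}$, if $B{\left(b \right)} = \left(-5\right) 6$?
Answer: $-27000$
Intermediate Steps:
$B{\left(b \right)} = -30$
$\left(12 - \left(-10 + K\right)\right)^{2} B{\left(4 \right)} = \left(12 + \left(10 - -8\right)\right)^{2} \left(-30\right) = \left(12 + \left(10 + 8\right)\right)^{2} \left(-30\right) = \left(12 + 18\right)^{2} \left(-30\right) = 30^{2} \left(-30\right) = 900 \left(-30\right) = -27000$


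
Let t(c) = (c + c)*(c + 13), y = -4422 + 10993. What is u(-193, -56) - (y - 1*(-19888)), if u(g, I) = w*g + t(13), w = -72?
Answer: -11887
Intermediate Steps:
y = 6571
t(c) = 2*c*(13 + c) (t(c) = (2*c)*(13 + c) = 2*c*(13 + c))
u(g, I) = 676 - 72*g (u(g, I) = -72*g + 2*13*(13 + 13) = -72*g + 2*13*26 = -72*g + 676 = 676 - 72*g)
u(-193, -56) - (y - 1*(-19888)) = (676 - 72*(-193)) - (6571 - 1*(-19888)) = (676 + 13896) - (6571 + 19888) = 14572 - 1*26459 = 14572 - 26459 = -11887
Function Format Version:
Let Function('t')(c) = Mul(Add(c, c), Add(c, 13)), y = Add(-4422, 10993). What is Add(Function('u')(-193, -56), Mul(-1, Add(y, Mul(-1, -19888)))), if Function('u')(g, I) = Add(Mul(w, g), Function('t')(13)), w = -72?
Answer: -11887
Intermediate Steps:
y = 6571
Function('t')(c) = Mul(2, c, Add(13, c)) (Function('t')(c) = Mul(Mul(2, c), Add(13, c)) = Mul(2, c, Add(13, c)))
Function('u')(g, I) = Add(676, Mul(-72, g)) (Function('u')(g, I) = Add(Mul(-72, g), Mul(2, 13, Add(13, 13))) = Add(Mul(-72, g), Mul(2, 13, 26)) = Add(Mul(-72, g), 676) = Add(676, Mul(-72, g)))
Add(Function('u')(-193, -56), Mul(-1, Add(y, Mul(-1, -19888)))) = Add(Add(676, Mul(-72, -193)), Mul(-1, Add(6571, Mul(-1, -19888)))) = Add(Add(676, 13896), Mul(-1, Add(6571, 19888))) = Add(14572, Mul(-1, 26459)) = Add(14572, -26459) = -11887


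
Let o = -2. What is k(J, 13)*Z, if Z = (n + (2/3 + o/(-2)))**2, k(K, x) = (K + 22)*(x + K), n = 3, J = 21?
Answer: 286552/9 ≈ 31839.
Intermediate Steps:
k(K, x) = (22 + K)*(K + x)
Z = 196/9 (Z = (3 + (2/3 - 2/(-2)))**2 = (3 + (2*(1/3) - 2*(-1/2)))**2 = (3 + (2/3 + 1))**2 = (3 + 5/3)**2 = (14/3)**2 = 196/9 ≈ 21.778)
k(J, 13)*Z = (21**2 + 22*21 + 22*13 + 21*13)*(196/9) = (441 + 462 + 286 + 273)*(196/9) = 1462*(196/9) = 286552/9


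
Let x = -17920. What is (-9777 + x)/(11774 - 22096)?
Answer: 27697/10322 ≈ 2.6833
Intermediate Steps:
(-9777 + x)/(11774 - 22096) = (-9777 - 17920)/(11774 - 22096) = -27697/(-10322) = -27697*(-1/10322) = 27697/10322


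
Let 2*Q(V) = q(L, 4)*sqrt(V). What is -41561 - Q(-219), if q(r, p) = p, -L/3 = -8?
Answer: -41561 - 2*I*sqrt(219) ≈ -41561.0 - 29.597*I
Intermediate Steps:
L = 24 (L = -3*(-8) = 24)
Q(V) = 2*sqrt(V) (Q(V) = (4*sqrt(V))/2 = 2*sqrt(V))
-41561 - Q(-219) = -41561 - 2*sqrt(-219) = -41561 - 2*I*sqrt(219)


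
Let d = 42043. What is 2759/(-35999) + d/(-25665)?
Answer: -1584315692/923914335 ≈ -1.7148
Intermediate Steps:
2759/(-35999) + d/(-25665) = 2759/(-35999) + 42043/(-25665) = 2759*(-1/35999) + 42043*(-1/25665) = -2759/35999 - 42043/25665 = -1584315692/923914335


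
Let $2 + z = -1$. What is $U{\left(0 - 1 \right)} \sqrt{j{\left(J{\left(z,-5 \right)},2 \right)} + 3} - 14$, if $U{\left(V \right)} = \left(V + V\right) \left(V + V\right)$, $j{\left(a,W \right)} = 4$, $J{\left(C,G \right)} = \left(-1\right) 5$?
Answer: $-14 + 4 \sqrt{7} \approx -3.417$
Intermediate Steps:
$z = -3$ ($z = -2 - 1 = -3$)
$J{\left(C,G \right)} = -5$
$U{\left(V \right)} = 4 V^{2}$ ($U{\left(V \right)} = 2 V 2 V = 4 V^{2}$)
$U{\left(0 - 1 \right)} \sqrt{j{\left(J{\left(z,-5 \right)},2 \right)} + 3} - 14 = 4 \left(0 - 1\right)^{2} \sqrt{4 + 3} - 14 = 4 \left(-1\right)^{2} \sqrt{7} - 14 = 4 \cdot 1 \sqrt{7} - 14 = 4 \sqrt{7} - 14 = -14 + 4 \sqrt{7}$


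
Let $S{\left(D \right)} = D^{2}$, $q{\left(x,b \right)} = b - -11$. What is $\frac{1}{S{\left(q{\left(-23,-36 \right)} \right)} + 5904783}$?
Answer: $\frac{1}{5905408} \approx 1.6934 \cdot 10^{-7}$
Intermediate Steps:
$q{\left(x,b \right)} = 11 + b$ ($q{\left(x,b \right)} = b + 11 = 11 + b$)
$\frac{1}{S{\left(q{\left(-23,-36 \right)} \right)} + 5904783} = \frac{1}{\left(11 - 36\right)^{2} + 5904783} = \frac{1}{\left(-25\right)^{2} + 5904783} = \frac{1}{625 + 5904783} = \frac{1}{5905408}$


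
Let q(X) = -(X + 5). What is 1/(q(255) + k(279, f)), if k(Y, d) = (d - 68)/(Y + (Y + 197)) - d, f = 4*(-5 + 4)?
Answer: -755/193352 ≈ -0.0039048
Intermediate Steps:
f = -4 (f = 4*(-1) = -4)
k(Y, d) = -d + (-68 + d)/(197 + 2*Y) (k(Y, d) = (-68 + d)/(Y + (197 + Y)) - d = (-68 + d)/(197 + 2*Y) - d = -d + (-68 + d)/(197 + 2*Y))
q(X) = -5 - X (q(X) = -(5 + X) = -5 - X)
1/(q(255) + k(279, f)) = 1/((-5 - 1*255) + 2*(-34 - 98*(-4) - 1*279*(-4))/(197 + 2*279)) = 1/((-5 - 255) + 2*(-34 + 392 + 1116)/(197 + 558)) = 1/(-260 + 2*1474/755) = 1/(-260 + 2*(1/755)*1474) = 1/(-260 + 2948/755) = 1/(-193352/755) = -755/193352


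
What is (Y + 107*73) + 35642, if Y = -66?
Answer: 43387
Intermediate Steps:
(Y + 107*73) + 35642 = (-66 + 107*73) + 35642 = (-66 + 7811) + 35642 = 7745 + 35642 = 43387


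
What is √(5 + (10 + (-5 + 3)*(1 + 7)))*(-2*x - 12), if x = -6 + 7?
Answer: -14*I ≈ -14.0*I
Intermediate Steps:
x = 1
√(5 + (10 + (-5 + 3)*(1 + 7)))*(-2*x - 12) = √(5 + (10 + (-5 + 3)*(1 + 7)))*(-2*1 - 12) = √(5 + (10 - 2*8))*(-2 - 12) = √(5 + (10 - 16))*(-14) = √(5 - 6)*(-14) = √(-1)*(-14) = I*(-14) = -14*I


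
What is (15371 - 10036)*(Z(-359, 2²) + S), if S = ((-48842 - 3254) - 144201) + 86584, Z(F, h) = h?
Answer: -585297515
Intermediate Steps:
S = -109713 (S = (-52096 - 144201) + 86584 = -196297 + 86584 = -109713)
(15371 - 10036)*(Z(-359, 2²) + S) = (15371 - 10036)*(2² - 109713) = 5335*(4 - 109713) = 5335*(-109709) = -585297515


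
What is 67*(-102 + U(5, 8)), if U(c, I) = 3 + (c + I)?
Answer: -5762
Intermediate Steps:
U(c, I) = 3 + I + c (U(c, I) = 3 + (I + c) = 3 + I + c)
67*(-102 + U(5, 8)) = 67*(-102 + (3 + 8 + 5)) = 67*(-102 + 16) = 67*(-86) = -5762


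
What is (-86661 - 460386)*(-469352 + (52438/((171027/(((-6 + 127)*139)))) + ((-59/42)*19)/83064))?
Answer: 1870540268237041473621/7366170896 ≈ 2.5394e+11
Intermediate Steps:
(-86661 - 460386)*(-469352 + (52438/((171027/(((-6 + 127)*139)))) + ((-59/42)*19)/83064)) = -547047*(-469352 + (52438/((171027/((121*139)))) + (((1/42)*(-59))*19)*(1/83064))) = -547047*(-469352 + (52438/((171027/16819)) - 59/42*19*(1/83064))) = -547047*(-469352 + (52438/((171027*(1/16819))) - 1121/42*1/83064)) = -547047*(-469352 + (52438/(171027/16819) - 1121/3488688)) = -547047*(-469352 + (52438*(16819/171027) - 1121/3488688)) = -547047*(-469352 + (881954722/171027 - 1121/3488688)) = -547047*(-469352 + 37985983499549/7366170896) = -547047*(-3419341058879843/7366170896) = 1870540268237041473621/7366170896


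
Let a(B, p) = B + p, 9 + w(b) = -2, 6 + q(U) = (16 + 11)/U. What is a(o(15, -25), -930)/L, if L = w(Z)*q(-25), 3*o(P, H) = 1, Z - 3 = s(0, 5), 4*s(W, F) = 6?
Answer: -69725/5841 ≈ -11.937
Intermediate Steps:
s(W, F) = 3/2 (s(W, F) = (¼)*6 = 3/2)
q(U) = -6 + 27/U (q(U) = -6 + (16 + 11)/U = -6 + 27/U)
Z = 9/2 (Z = 3 + 3/2 = 9/2 ≈ 4.5000)
o(P, H) = ⅓ (o(P, H) = (⅓)*1 = ⅓)
w(b) = -11 (w(b) = -9 - 2 = -11)
L = 1947/25 (L = -11*(-6 + 27/(-25)) = -11*(-6 + 27*(-1/25)) = -11*(-6 - 27/25) = -11*(-177/25) = 1947/25 ≈ 77.880)
a(o(15, -25), -930)/L = (⅓ - 930)/(1947/25) = -2789/3*25/1947 = -69725/5841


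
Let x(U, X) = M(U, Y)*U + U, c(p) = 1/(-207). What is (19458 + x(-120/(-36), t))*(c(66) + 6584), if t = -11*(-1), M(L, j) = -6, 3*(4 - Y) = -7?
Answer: 79489021388/621 ≈ 1.2800e+8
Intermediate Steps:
Y = 19/3 (Y = 4 - ⅓*(-7) = 4 + 7/3 = 19/3 ≈ 6.3333)
t = 11
c(p) = -1/207
x(U, X) = -5*U (x(U, X) = -6*U + U = -5*U)
(19458 + x(-120/(-36), t))*(c(66) + 6584) = (19458 - (-600)/(-36))*(-1/207 + 6584) = (19458 - (-600)*(-1)/36)*(1362887/207) = (19458 - 5*10/3)*(1362887/207) = (19458 - 50/3)*(1362887/207) = (58324/3)*(1362887/207) = 79489021388/621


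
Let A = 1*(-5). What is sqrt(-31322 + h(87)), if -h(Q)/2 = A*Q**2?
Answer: 4*sqrt(2773) ≈ 210.64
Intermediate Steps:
A = -5
h(Q) = 10*Q**2 (h(Q) = -(-10)*Q**2 = 10*Q**2)
sqrt(-31322 + h(87)) = sqrt(-31322 + 10*87**2) = sqrt(-31322 + 10*7569) = sqrt(-31322 + 75690) = sqrt(44368) = 4*sqrt(2773)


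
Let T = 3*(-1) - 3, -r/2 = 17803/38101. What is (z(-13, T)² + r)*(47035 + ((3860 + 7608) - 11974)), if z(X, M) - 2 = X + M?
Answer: 72954700201/5443 ≈ 1.3403e+7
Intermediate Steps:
r = -35606/38101 ≈ -0.93452
T = -6 (T = -3 - 3 = -6)
z(X, M) = 2 + M + X (z(X, M) = 2 + (X + M) = 2 + (M + X) = 2 + M + X)
(z(-13, T)² + r)*(47035 + ((3860 + 7608) - 11974)) = ((2 - 6 - 13)² - 35606/38101)*(47035 + ((3860 + 7608) - 11974)) = ((-17)² - 35606/38101)*(47035 + (11468 - 11974)) = (289 - 35606/38101)*(47035 - 506) = (10975583/38101)*46529 = 72954700201/5443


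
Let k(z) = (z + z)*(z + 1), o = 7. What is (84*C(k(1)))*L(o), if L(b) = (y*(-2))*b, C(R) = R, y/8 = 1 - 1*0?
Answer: -37632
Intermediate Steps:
k(z) = 2*z*(1 + z) (k(z) = (2*z)*(1 + z) = 2*z*(1 + z))
y = 8 (y = 8*(1 - 1*0) = 8*(1 + 0) = 8*1 = 8)
L(b) = -16*b (L(b) = (8*(-2))*b = -16*b)
(84*C(k(1)))*L(o) = (84*(2*1*(1 + 1)))*(-16*7) = (84*(2*1*2))*(-112) = (84*4)*(-112) = 336*(-112) = -37632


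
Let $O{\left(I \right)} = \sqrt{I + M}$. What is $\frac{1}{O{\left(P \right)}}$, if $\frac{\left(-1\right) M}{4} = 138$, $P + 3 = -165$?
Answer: $- \frac{i \sqrt{5}}{60} \approx - 0.037268 i$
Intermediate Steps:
$P = -168$ ($P = -3 - 165 = -168$)
$M = -552$ ($M = \left(-4\right) 138 = -552$)
$O{\left(I \right)} = \sqrt{-552 + I}$ ($O{\left(I \right)} = \sqrt{I - 552} = \sqrt{-552 + I}$)
$\frac{1}{O{\left(P \right)}} = \frac{1}{\sqrt{-552 - 168}} = \frac{1}{\sqrt{-720}} = \frac{1}{12 i \sqrt{5}} = - \frac{i \sqrt{5}}{60}$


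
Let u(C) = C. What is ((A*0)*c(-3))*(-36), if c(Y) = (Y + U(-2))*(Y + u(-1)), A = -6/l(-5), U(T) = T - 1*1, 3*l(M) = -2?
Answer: 0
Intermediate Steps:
l(M) = -⅔ (l(M) = (⅓)*(-2) = -⅔)
U(T) = -1 + T (U(T) = T - 1 = -1 + T)
A = 9 (A = -6/(-⅔) = -6*(-3/2) = 9)
c(Y) = (-1 + Y)*(-3 + Y) (c(Y) = (Y + (-1 - 2))*(Y - 1) = (Y - 3)*(-1 + Y) = (-3 + Y)*(-1 + Y) = (-1 + Y)*(-3 + Y))
((A*0)*c(-3))*(-36) = ((9*0)*(3 + (-3)² - 4*(-3)))*(-36) = (0*(3 + 9 + 12))*(-36) = (0*24)*(-36) = 0*(-36) = 0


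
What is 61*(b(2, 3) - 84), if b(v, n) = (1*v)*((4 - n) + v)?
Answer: -4758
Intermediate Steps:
b(v, n) = v*(4 + v - n)
61*(b(2, 3) - 84) = 61*(2*(4 + 2 - 1*3) - 84) = 61*(2*(4 + 2 - 3) - 84) = 61*(2*3 - 84) = 61*(6 - 84) = 61*(-78) = -4758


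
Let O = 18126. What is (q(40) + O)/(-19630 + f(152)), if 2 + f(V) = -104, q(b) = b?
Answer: -9083/9868 ≈ -0.92045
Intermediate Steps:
f(V) = -106 (f(V) = -2 - 104 = -106)
(q(40) + O)/(-19630 + f(152)) = (40 + 18126)/(-19630 - 106) = 18166/(-19736) = 18166*(-1/19736) = -9083/9868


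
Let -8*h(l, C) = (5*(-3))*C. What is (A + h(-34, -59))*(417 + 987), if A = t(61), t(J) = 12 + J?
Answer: -105651/2 ≈ -52826.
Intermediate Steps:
A = 73 (A = 12 + 61 = 73)
h(l, C) = 15*C/8 (h(l, C) = -5*(-3)*C/8 = -(-15)*C/8 = 15*C/8)
(A + h(-34, -59))*(417 + 987) = (73 + (15/8)*(-59))*(417 + 987) = (73 - 885/8)*1404 = -301/8*1404 = -105651/2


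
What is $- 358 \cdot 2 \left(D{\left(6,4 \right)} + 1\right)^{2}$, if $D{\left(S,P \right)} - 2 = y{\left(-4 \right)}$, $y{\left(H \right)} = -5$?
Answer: $-2864$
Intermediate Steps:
$D{\left(S,P \right)} = -3$ ($D{\left(S,P \right)} = 2 - 5 = -3$)
$- 358 \cdot 2 \left(D{\left(6,4 \right)} + 1\right)^{2} = - 358 \cdot 2 \left(-3 + 1\right)^{2} = - 358 \cdot 2 \left(-2\right)^{2} = - 358 \cdot 2 \cdot 4 = \left(-358\right) 8 = -2864$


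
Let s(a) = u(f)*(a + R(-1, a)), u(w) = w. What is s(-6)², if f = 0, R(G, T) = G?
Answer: 0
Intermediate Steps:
s(a) = 0 (s(a) = 0*(a - 1) = 0*(-1 + a) = 0)
s(-6)² = 0² = 0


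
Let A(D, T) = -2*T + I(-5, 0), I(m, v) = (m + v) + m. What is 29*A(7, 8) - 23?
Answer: -777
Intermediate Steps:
I(m, v) = v + 2*m
A(D, T) = -10 - 2*T (A(D, T) = -2*T + (0 + 2*(-5)) = -2*T + (0 - 10) = -2*T - 10 = -10 - 2*T)
29*A(7, 8) - 23 = 29*(-10 - 2*8) - 23 = 29*(-10 - 16) - 23 = 29*(-26) - 23 = -754 - 23 = -777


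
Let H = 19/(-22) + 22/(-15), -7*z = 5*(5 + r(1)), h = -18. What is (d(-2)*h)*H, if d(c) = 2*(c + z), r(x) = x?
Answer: -18456/35 ≈ -527.31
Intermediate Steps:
z = -30/7 (z = -5*(5 + 1)/7 = -5*6/7 = -1/7*30 = -30/7 ≈ -4.2857)
H = -769/330 (H = 19*(-1/22) + 22*(-1/15) = -19/22 - 22/15 = -769/330 ≈ -2.3303)
d(c) = -60/7 + 2*c (d(c) = 2*(c - 30/7) = 2*(-30/7 + c) = -60/7 + 2*c)
(d(-2)*h)*H = ((-60/7 + 2*(-2))*(-18))*(-769/330) = ((-60/7 - 4)*(-18))*(-769/330) = -88/7*(-18)*(-769/330) = (1584/7)*(-769/330) = -18456/35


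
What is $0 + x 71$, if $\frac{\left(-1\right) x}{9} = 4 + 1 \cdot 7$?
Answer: $-7029$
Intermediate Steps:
$x = -99$ ($x = - 9 \left(4 + 1 \cdot 7\right) = - 9 \left(4 + 7\right) = \left(-9\right) 11 = -99$)
$0 + x 71 = 0 - 7029 = -7029$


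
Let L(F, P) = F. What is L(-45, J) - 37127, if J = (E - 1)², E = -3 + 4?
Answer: -37172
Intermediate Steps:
E = 1
J = 0 (J = (1 - 1)² = 0² = 0)
L(-45, J) - 37127 = -45 - 37127 = -37172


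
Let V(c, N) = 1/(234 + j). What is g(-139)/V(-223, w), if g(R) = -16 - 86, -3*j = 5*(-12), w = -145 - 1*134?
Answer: -25908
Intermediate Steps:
w = -279 (w = -145 - 134 = -279)
j = 20 (j = -5*(-12)/3 = -1/3*(-60) = 20)
V(c, N) = 1/254 (V(c, N) = 1/(234 + 20) = 1/254)
g(R) = -102
g(-139)/V(-223, w) = -102/1/254 = -102*254 = -25908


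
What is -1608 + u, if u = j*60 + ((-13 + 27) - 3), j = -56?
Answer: -4957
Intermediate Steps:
u = -3349 (u = -56*60 + ((-13 + 27) - 3) = -3360 + (14 - 3) = -3360 + 11 = -3349)
-1608 + u = -1608 - 3349 = -4957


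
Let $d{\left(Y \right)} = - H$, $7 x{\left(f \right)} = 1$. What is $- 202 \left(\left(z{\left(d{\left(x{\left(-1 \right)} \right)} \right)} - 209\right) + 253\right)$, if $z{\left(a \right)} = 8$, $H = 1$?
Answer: $-10504$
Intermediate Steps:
$x{\left(f \right)} = \frac{1}{7}$ ($x{\left(f \right)} = \frac{1}{7} \cdot 1 = \frac{1}{7}$)
$d{\left(Y \right)} = -1$ ($d{\left(Y \right)} = \left(-1\right) 1 = -1$)
$- 202 \left(\left(z{\left(d{\left(x{\left(-1 \right)} \right)} \right)} - 209\right) + 253\right) = - 202 \left(\left(8 - 209\right) + 253\right) = - 202 \left(-201 + 253\right) = \left(-202\right) 52 = -10504$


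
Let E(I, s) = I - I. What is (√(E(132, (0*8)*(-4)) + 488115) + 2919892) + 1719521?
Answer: 4639413 + 3*√54235 ≈ 4.6401e+6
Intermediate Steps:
E(I, s) = 0
(√(E(132, (0*8)*(-4)) + 488115) + 2919892) + 1719521 = (√(0 + 488115) + 2919892) + 1719521 = (√488115 + 2919892) + 1719521 = (3*√54235 + 2919892) + 1719521 = (2919892 + 3*√54235) + 1719521 = 4639413 + 3*√54235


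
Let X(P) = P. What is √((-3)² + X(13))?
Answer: √22 ≈ 4.6904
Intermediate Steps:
√((-3)² + X(13)) = √((-3)² + 13) = √(9 + 13) = √22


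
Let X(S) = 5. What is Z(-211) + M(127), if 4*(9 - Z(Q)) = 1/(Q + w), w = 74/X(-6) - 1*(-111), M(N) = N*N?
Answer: 27499157/1704 ≈ 16138.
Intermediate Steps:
M(N) = N**2
w = 629/5 (w = 74/5 - 1*(-111) = 74*(1/5) + 111 = 74/5 + 111 = 629/5 ≈ 125.80)
Z(Q) = 9 - 1/(4*(629/5 + Q)) (Z(Q) = 9 - 1/(4*(Q + 629/5)) = 9 - 1/(4*(629/5 + Q)))
Z(-211) + M(127) = (22639 + 180*(-211))/(4*(629 + 5*(-211))) + 127**2 = (22639 - 37980)/(4*(629 - 1055)) + 16129 = (1/4)*(-15341)/(-426) + 16129 = (1/4)*(-1/426)*(-15341) + 16129 = 15341/1704 + 16129 = 27499157/1704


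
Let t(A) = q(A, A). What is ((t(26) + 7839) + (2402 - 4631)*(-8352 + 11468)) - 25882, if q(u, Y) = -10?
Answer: -6963617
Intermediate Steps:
t(A) = -10
((t(26) + 7839) + (2402 - 4631)*(-8352 + 11468)) - 25882 = ((-10 + 7839) + (2402 - 4631)*(-8352 + 11468)) - 25882 = (7829 - 2229*3116) - 25882 = (7829 - 6945564) - 25882 = -6937735 - 25882 = -6963617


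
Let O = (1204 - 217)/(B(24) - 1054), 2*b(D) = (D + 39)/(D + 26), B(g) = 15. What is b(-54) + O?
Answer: -39687/58184 ≈ -0.68209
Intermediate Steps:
b(D) = (39 + D)/(2*(26 + D)) (b(D) = ((D + 39)/(D + 26))/2 = ((39 + D)/(26 + D))/2 = (39 + D)/(2*(26 + D)))
O = -987/1039 (O = (1204 - 217)/(15 - 1054) = 987/(-1039) = 987*(-1/1039) = -987/1039 ≈ -0.94995)
b(-54) + O = (39 - 54)/(2*(26 - 54)) - 987/1039 = (½)*(-15)/(-28) - 987/1039 = (½)*(-1/28)*(-15) - 987/1039 = 15/56 - 987/1039 = -39687/58184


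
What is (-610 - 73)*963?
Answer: -657729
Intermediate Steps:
(-610 - 73)*963 = -683*963 = -657729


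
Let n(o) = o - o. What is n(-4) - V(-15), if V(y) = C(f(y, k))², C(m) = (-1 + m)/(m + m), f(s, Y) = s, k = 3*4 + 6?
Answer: -64/225 ≈ -0.28444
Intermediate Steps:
n(o) = 0
k = 18 (k = 12 + 6 = 18)
C(m) = (-1 + m)/(2*m) (C(m) = (-1 + m)/((2*m)) = (-1 + m)*(1/(2*m)) = (-1 + m)/(2*m))
V(y) = (-1 + y)²/(4*y²) (V(y) = ((-1 + y)/(2*y))² = (-1 + y)²/(4*y²))
n(-4) - V(-15) = 0 - (-1 - 15)²/(4*(-15)²) = 0 - (-16)²/(4*225) = 0 - 256/(4*225) = 0 - 1*64/225 = 0 - 64/225 = -64/225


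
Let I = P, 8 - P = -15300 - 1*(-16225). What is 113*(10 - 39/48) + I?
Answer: 1939/16 ≈ 121.19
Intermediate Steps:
P = -917 (P = 8 - (-15300 - 1*(-16225)) = 8 - (-15300 + 16225) = 8 - 1*925 = 8 - 925 = -917)
I = -917
113*(10 - 39/48) + I = 113*(10 - 39/48) - 917 = 113*(10 - 39*1/48) - 917 = 113*(10 - 13/16) - 917 = 113*(147/16) - 917 = 16611/16 - 917 = 1939/16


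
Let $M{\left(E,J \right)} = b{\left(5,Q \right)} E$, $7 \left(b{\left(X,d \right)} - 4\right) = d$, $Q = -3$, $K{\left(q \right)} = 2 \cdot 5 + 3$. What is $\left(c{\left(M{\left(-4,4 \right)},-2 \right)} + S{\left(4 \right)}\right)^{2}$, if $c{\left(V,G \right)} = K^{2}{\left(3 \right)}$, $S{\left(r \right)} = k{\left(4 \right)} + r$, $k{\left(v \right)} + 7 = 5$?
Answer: $29241$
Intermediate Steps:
$k{\left(v \right)} = -2$ ($k{\left(v \right)} = -7 + 5 = -2$)
$K{\left(q \right)} = 13$ ($K{\left(q \right)} = 10 + 3 = 13$)
$b{\left(X,d \right)} = 4 + \frac{d}{7}$
$S{\left(r \right)} = -2 + r$
$M{\left(E,J \right)} = \frac{25 E}{7}$ ($M{\left(E,J \right)} = \left(4 + \frac{1}{7} \left(-3\right)\right) E = \left(4 - \frac{3}{7}\right) E = \frac{25 E}{7}$)
$c{\left(V,G \right)} = 169$ ($c{\left(V,G \right)} = 13^{2} = 169$)
$\left(c{\left(M{\left(-4,4 \right)},-2 \right)} + S{\left(4 \right)}\right)^{2} = \left(169 + \left(-2 + 4\right)\right)^{2} = \left(169 + 2\right)^{2} = 171^{2} = 29241$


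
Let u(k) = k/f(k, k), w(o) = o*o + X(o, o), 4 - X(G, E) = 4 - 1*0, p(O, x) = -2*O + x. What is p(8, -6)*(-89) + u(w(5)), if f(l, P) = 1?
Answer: 1983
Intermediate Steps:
p(O, x) = x - 2*O
X(G, E) = 0 (X(G, E) = 4 - (4 - 1*0) = 4 - (4 + 0) = 4 - 1*4 = 4 - 4 = 0)
w(o) = o² (w(o) = o*o + 0 = o² + 0 = o²)
u(k) = k (u(k) = k/1 = k*1 = k)
p(8, -6)*(-89) + u(w(5)) = (-6 - 2*8)*(-89) + 5² = (-6 - 16)*(-89) + 25 = -22*(-89) + 25 = 1958 + 25 = 1983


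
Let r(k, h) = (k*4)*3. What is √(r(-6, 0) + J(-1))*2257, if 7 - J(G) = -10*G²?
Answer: 2257*I*√55 ≈ 16738.0*I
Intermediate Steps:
J(G) = 7 + 10*G² (J(G) = 7 - (-10)*G² = 7 + 10*G²)
r(k, h) = 12*k (r(k, h) = (4*k)*3 = 12*k)
√(r(-6, 0) + J(-1))*2257 = √(12*(-6) + (7 + 10*(-1)²))*2257 = √(-72 + (7 + 10*1))*2257 = √(-72 + (7 + 10))*2257 = √(-72 + 17)*2257 = √(-55)*2257 = (I*√55)*2257 = 2257*I*√55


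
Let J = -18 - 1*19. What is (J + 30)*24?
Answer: -168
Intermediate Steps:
J = -37 (J = -18 - 19 = -37)
(J + 30)*24 = (-37 + 30)*24 = -7*24 = -168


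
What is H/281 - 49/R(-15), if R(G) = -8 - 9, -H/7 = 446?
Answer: -39305/4777 ≈ -8.2280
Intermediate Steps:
H = -3122 (H = -7*446 = -3122)
R(G) = -17
H/281 - 49/R(-15) = -3122/281 - 49/(-17) = -3122*1/281 - 49*(-1/17) = -3122/281 + 49/17 = -39305/4777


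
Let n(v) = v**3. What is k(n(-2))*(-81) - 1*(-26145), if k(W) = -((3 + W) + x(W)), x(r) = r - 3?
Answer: 24849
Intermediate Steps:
x(r) = -3 + r
k(W) = -2*W (k(W) = -((3 + W) + (-3 + W)) = -2*W)
k(n(-2))*(-81) - 1*(-26145) = -2*(-2)**3*(-81) - 1*(-26145) = -2*(-8)*(-81) + 26145 = 16*(-81) + 26145 = -1296 + 26145 = 24849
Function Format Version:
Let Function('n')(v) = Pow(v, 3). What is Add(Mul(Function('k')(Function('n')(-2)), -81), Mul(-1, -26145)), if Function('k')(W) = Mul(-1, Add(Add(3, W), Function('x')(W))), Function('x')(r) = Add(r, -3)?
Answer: 24849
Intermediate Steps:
Function('x')(r) = Add(-3, r)
Function('k')(W) = Mul(-2, W) (Function('k')(W) = Mul(-1, Add(Add(3, W), Add(-3, W))) = Mul(-1, Mul(2, W)) = Mul(-2, W))
Add(Mul(Function('k')(Function('n')(-2)), -81), Mul(-1, -26145)) = Add(Mul(Mul(-2, Pow(-2, 3)), -81), Mul(-1, -26145)) = Add(Mul(Mul(-2, -8), -81), 26145) = Add(Mul(16, -81), 26145) = Add(-1296, 26145) = 24849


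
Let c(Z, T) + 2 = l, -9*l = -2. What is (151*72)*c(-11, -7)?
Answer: -19328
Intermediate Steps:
l = 2/9 (l = -1/9*(-2) = 2/9 ≈ 0.22222)
c(Z, T) = -16/9 (c(Z, T) = -2 + 2/9 = -16/9)
(151*72)*c(-11, -7) = (151*72)*(-16/9) = 10872*(-16/9) = -19328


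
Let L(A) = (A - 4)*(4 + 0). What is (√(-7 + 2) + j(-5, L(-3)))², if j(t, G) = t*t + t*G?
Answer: (165 + I*√5)² ≈ 27220.0 + 737.9*I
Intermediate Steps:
L(A) = -16 + 4*A (L(A) = (-4 + A)*4 = -16 + 4*A)
j(t, G) = t² + G*t
(√(-7 + 2) + j(-5, L(-3)))² = (√(-7 + 2) - 5*((-16 + 4*(-3)) - 5))² = (√(-5) - 5*((-16 - 12) - 5))² = (I*√5 - 5*(-28 - 5))² = (I*√5 - 5*(-33))² = (I*√5 + 165)² = (165 + I*√5)²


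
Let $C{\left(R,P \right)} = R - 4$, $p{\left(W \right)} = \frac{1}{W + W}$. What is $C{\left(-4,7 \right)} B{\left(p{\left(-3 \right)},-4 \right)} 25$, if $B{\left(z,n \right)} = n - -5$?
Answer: $-200$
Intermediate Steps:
$p{\left(W \right)} = \frac{1}{2 W}$
$B{\left(z,n \right)} = 5 + n$ ($B{\left(z,n \right)} = n + 5 = 5 + n$)
$C{\left(R,P \right)} = -4 + R$
$C{\left(-4,7 \right)} B{\left(p{\left(-3 \right)},-4 \right)} 25 = \left(-4 - 4\right) \left(5 - 4\right) 25 = \left(-8\right) 1 \cdot 25 = \left(-8\right) 25 = -200$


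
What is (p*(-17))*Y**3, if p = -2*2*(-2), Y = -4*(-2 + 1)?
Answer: -8704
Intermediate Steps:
Y = 4 (Y = -4*(-1) = 4)
p = 8 (p = -4*(-2) = 8)
(p*(-17))*Y**3 = (8*(-17))*4**3 = -136*64 = -8704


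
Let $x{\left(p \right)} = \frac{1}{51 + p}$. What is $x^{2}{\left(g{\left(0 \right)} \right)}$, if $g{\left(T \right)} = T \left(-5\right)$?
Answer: $\frac{1}{2601} \approx 0.00038447$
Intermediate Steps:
$g{\left(T \right)} = - 5 T$
$x^{2}{\left(g{\left(0 \right)} \right)} = \left(\frac{1}{51 - 0}\right)^{2} = \left(\frac{1}{51 + 0}\right)^{2} = \left(\frac{1}{51}\right)^{2} = \frac{1}{2601}$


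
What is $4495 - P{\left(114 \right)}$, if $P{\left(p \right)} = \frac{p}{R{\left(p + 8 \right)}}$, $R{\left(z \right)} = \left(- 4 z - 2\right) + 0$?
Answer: $\frac{1101332}{245} \approx 4495.2$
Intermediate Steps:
$R{\left(z \right)} = -2 - 4 z$ ($R{\left(z \right)} = \left(-2 - 4 z\right) + 0 = -2 - 4 z$)
$P{\left(p \right)} = \frac{p}{-34 - 4 p}$ ($P{\left(p \right)} = \frac{p}{-2 - 4 \left(p + 8\right)} = \frac{p}{-2 - 4 \left(8 + p\right)} = \frac{p}{-2 - \left(32 + 4 p\right)} = \frac{p}{-34 - 4 p}$)
$4495 - P{\left(114 \right)} = 4495 - \left(-1\right) 114 \frac{1}{34 + 4 \cdot 114} = 4495 - \left(-1\right) 114 \frac{1}{34 + 456} = 4495 - \left(-1\right) 114 \cdot \frac{1}{490} = 4495 - - \frac{57}{245} = 4495 + \frac{57}{245} = \frac{1101332}{245}$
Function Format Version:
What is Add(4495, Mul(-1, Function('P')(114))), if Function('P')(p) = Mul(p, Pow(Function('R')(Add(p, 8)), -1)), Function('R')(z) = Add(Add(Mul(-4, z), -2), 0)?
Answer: Rational(1101332, 245) ≈ 4495.2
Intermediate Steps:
Function('R')(z) = Add(-2, Mul(-4, z)) (Function('R')(z) = Add(Add(-2, Mul(-4, z)), 0) = Add(-2, Mul(-4, z)))
Function('P')(p) = Mul(p, Pow(Add(-34, Mul(-4, p)), -1)) (Function('P')(p) = Mul(p, Pow(Add(-2, Mul(-4, Add(p, 8))), -1)) = Mul(p, Pow(Add(-2, Mul(-4, Add(8, p))), -1)) = Mul(p, Pow(Add(-2, Add(-32, Mul(-4, p))), -1)) = Mul(p, Pow(Add(-34, Mul(-4, p)), -1)))
Add(4495, Mul(-1, Function('P')(114))) = Add(4495, Mul(-1, Mul(-1, 114, Pow(Add(34, Mul(4, 114)), -1)))) = Add(4495, Mul(-1, Mul(-1, 114, Pow(Add(34, 456), -1)))) = Add(4495, Mul(-1, Mul(-1, 114, Pow(490, -1)))) = Add(4495, Mul(-1, Mul(-1, 114, Rational(1, 490)))) = Add(4495, Mul(-1, Rational(-57, 245))) = Add(4495, Rational(57, 245)) = Rational(1101332, 245)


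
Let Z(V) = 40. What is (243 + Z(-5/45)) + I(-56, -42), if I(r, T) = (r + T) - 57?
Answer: 128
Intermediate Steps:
I(r, T) = -57 + T + r (I(r, T) = (T + r) - 57 = -57 + T + r)
(243 + Z(-5/45)) + I(-56, -42) = (243 + 40) + (-57 - 42 - 56) = 283 - 155 = 128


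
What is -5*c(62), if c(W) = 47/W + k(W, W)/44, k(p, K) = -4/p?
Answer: -1290/341 ≈ -3.7830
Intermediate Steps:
c(W) = 516/(11*W) (c(W) = 47/W - 4/W/44 = 47/W - 4/W*(1/44) = 47/W - 1/(11*W) = 516/(11*W))
-5*c(62) = -2580/(11*62) = -5*258/341 = -1290/341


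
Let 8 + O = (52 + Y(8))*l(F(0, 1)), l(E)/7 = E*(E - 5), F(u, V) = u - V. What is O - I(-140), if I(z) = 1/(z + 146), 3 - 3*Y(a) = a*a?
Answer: 7931/6 ≈ 1321.8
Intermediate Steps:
l(E) = 7*E*(-5 + E) (l(E) = 7*(E*(E - 5)) = 7*(E*(-5 + E)) = 7*E*(-5 + E))
Y(a) = 1 - a**2/3 (Y(a) = 1 - a*a/3 = 1 - a**2/3)
I(z) = 1/(146 + z)
O = 1322 (O = -8 + (52 + (1 - 1/3*8**2))*(7*(0 - 1*1)*(-5 + (0 - 1*1))) = -8 + (52 + (1 - 1/3*64))*(7*(0 - 1)*(-5 + (0 - 1))) = -8 + (52 + (1 - 64/3))*(7*(-1)*(-5 - 1)) = -8 + (52 - 61/3)*(7*(-1)*(-6)) = -8 + (95/3)*42 = -8 + 1330 = 1322)
O - I(-140) = 1322 - 1/(146 - 140) = 1322 - 1/6 = 7931/6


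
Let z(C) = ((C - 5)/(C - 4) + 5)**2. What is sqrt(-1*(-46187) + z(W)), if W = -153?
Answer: 2*sqrt(284838153)/157 ≈ 215.00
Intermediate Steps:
z(C) = (5 + (-5 + C)/(-4 + C))**2 (z(C) = ((-5 + C)/(-4 + C) + 5)**2 = (5 + (-5 + C)/(-4 + C))**2)
sqrt(-1*(-46187) + z(W)) = sqrt(-1*(-46187) + (-25 + 6*(-153))**2/(-4 - 153)**2) = sqrt(46187 + (-25 - 918)**2/(-157)**2) = sqrt(46187 + (-943)**2*(1/24649)) = sqrt(46187 + 889249*(1/24649)) = sqrt(46187 + 889249/24649) = sqrt(1139352612/24649) = 2*sqrt(284838153)/157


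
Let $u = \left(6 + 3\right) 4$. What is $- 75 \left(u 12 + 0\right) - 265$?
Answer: $-32665$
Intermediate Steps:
$u = 36$ ($u = 9 \cdot 4 = 36$)
$- 75 \left(u 12 + 0\right) - 265 = - 75 \left(36 \cdot 12 + 0\right) - 265 = - 75 \left(432 + 0\right) - 265 = \left(-75\right) 432 - 265 = -32400 - 265 = -32665$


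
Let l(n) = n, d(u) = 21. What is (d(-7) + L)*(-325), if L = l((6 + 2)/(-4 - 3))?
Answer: -45175/7 ≈ -6453.6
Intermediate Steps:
L = -8/7 (L = (6 + 2)/(-4 - 3) = 8/(-7) = 8*(-⅐) = -8/7 ≈ -1.1429)
(d(-7) + L)*(-325) = (21 - 8/7)*(-325) = (139/7)*(-325) = -45175/7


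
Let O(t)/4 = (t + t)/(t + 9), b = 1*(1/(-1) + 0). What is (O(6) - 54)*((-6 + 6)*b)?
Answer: 0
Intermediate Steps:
b = -1 (b = 1*(-1 + 0) = 1*(-1) = -1)
O(t) = 8*t/(9 + t) (O(t) = 4*((t + t)/(t + 9)) = 4*((2*t)/(9 + t)) = 4*(2*t/(9 + t)) = 8*t/(9 + t))
(O(6) - 54)*((-6 + 6)*b) = (8*6/(9 + 6) - 54)*((-6 + 6)*(-1)) = (8*6/15 - 54)*(0*(-1)) = (8*6*(1/15) - 54)*0 = (16/5 - 54)*0 = -254/5*0 = 0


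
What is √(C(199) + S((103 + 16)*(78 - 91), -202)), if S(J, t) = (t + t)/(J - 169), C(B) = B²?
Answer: √7288250970/429 ≈ 199.00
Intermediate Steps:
S(J, t) = 2*t/(-169 + J) (S(J, t) = (2*t)/(-169 + J) = 2*t/(-169 + J))
√(C(199) + S((103 + 16)*(78 - 91), -202)) = √(199² + 2*(-202)/(-169 + (103 + 16)*(78 - 91))) = √(39601 + 2*(-202)/(-169 + 119*(-13))) = √(39601 + 2*(-202)/(-169 - 1547)) = √(39601 + 2*(-202)/(-1716)) = √(39601 + 2*(-202)*(-1/1716)) = √(39601 + 101/429) = √(16988930/429) = √7288250970/429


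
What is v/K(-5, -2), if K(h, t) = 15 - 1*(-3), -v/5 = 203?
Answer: -1015/18 ≈ -56.389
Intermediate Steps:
v = -1015 (v = -5*203 = -1015)
K(h, t) = 18 (K(h, t) = 15 + 3 = 18)
v/K(-5, -2) = -1015/18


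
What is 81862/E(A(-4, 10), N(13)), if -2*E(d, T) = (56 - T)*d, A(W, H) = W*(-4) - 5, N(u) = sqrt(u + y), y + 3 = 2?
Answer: -208376/781 - 7442*sqrt(3)/781 ≈ -283.31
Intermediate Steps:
y = -1 (y = -3 + 2 = -1)
N(u) = sqrt(-1 + u) (N(u) = sqrt(u - 1) = sqrt(-1 + u))
A(W, H) = -5 - 4*W (A(W, H) = -4*W - 5 = -5 - 4*W)
E(d, T) = -d*(56 - T)/2 (E(d, T) = -(56 - T)*d/2 = -d*(56 - T)/2)
81862/E(A(-4, 10), N(13)) = 81862/(((-5 - 4*(-4))*(-56 + sqrt(-1 + 13))/2)) = 81862/(((-5 + 16)*(-56 + sqrt(12))/2)) = 81862/(((1/2)*11*(-56 + 2*sqrt(3)))) = 81862/(-308 + 11*sqrt(3))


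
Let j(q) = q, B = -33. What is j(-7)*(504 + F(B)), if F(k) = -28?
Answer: -3332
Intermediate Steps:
j(-7)*(504 + F(B)) = -7*(504 - 28) = -7*476 = -3332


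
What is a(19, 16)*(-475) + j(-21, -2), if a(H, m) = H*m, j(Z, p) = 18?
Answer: -144382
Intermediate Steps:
a(19, 16)*(-475) + j(-21, -2) = (19*16)*(-475) + 18 = 304*(-475) + 18 = -144400 + 18 = -144382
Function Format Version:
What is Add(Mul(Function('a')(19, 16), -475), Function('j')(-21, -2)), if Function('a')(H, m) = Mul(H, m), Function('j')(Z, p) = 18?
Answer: -144382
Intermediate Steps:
Add(Mul(Function('a')(19, 16), -475), Function('j')(-21, -2)) = Add(Mul(Mul(19, 16), -475), 18) = Add(Mul(304, -475), 18) = Add(-144400, 18) = -144382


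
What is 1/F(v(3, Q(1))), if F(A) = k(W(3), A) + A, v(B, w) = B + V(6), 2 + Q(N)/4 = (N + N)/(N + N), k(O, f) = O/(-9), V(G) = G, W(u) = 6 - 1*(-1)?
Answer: 9/74 ≈ 0.12162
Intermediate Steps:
W(u) = 7 (W(u) = 6 + 1 = 7)
k(O, f) = -O/9 (k(O, f) = O*(-1/9) = -O/9)
Q(N) = -4 (Q(N) = -8 + 4*((N + N)/(N + N)) = -8 + 4*((2*N)/((2*N))) = -8 + 4*((2*N)*(1/(2*N))) = -8 + 4*1 = -8 + 4 = -4)
v(B, w) = 6 + B (v(B, w) = B + 6 = 6 + B)
F(A) = -7/9 + A (F(A) = -1/9*7 + A = -7/9 + A)
1/F(v(3, Q(1))) = 1/(-7/9 + (6 + 3)) = 1/(-7/9 + 9) = 1/(74/9) = 9/74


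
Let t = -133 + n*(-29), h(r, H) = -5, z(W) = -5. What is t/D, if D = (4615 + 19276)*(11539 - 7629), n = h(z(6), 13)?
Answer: 6/46706905 ≈ 1.2846e-7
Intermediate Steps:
n = -5
t = 12 (t = -133 - 5*(-29) = -133 + 145 = 12)
D = 93413810 (D = 23891*3910 = 93413810)
t/D = 12/93413810 = 12*(1/93413810) = 6/46706905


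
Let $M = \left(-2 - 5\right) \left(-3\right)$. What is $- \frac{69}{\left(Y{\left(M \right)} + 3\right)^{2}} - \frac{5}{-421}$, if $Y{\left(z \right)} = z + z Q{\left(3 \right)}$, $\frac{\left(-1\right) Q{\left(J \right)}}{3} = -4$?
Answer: $\frac{5099}{464784} \approx 0.010971$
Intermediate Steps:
$Q{\left(J \right)} = 12$ ($Q{\left(J \right)} = \left(-3\right) \left(-4\right) = 12$)
$M = 21$ ($M = \left(-2 - 5\right) \left(-3\right) = \left(-7\right) \left(-3\right) = 21$)
$Y{\left(z \right)} = 13 z$ ($Y{\left(z \right)} = z + z 12 = z + 12 z = 13 z$)
$- \frac{69}{\left(Y{\left(M \right)} + 3\right)^{2}} - \frac{5}{-421} = - \frac{69}{\left(13 \cdot 21 + 3\right)^{2}} - \frac{5}{-421} = - \frac{69}{\left(273 + 3\right)^{2}} - - \frac{5}{421} = - \frac{69}{276^{2}} + \frac{5}{421} = - \frac{69}{76176} + \frac{5}{421} = \left(-69\right) \frac{1}{76176} + \frac{5}{421} = - \frac{1}{1104} + \frac{5}{421} = \frac{5099}{464784}$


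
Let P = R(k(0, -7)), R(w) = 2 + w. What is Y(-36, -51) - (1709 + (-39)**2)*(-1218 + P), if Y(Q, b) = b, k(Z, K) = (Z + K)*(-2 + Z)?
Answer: 3882409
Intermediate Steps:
k(Z, K) = (-2 + Z)*(K + Z) (k(Z, K) = (K + Z)*(-2 + Z) = (-2 + Z)*(K + Z))
P = 16 (P = 2 + (0**2 - 2*(-7) - 2*0 - 7*0) = 2 + (0 + 14 + 0 + 0) = 2 + 14 = 16)
Y(-36, -51) - (1709 + (-39)**2)*(-1218 + P) = -51 - (1709 + (-39)**2)*(-1218 + 16) = -51 - (1709 + 1521)*(-1202) = -51 - 3230*(-1202) = -51 - 1*(-3882460) = -51 + 3882460 = 3882409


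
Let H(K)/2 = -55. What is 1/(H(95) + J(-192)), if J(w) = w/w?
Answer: -1/109 ≈ -0.0091743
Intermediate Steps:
H(K) = -110 (H(K) = 2*(-55) = -110)
J(w) = 1
1/(H(95) + J(-192)) = 1/(-110 + 1) = 1/(-109) = -1/109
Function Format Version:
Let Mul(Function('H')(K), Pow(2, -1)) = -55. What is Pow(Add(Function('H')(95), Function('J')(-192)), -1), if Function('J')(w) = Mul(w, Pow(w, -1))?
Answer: Rational(-1, 109) ≈ -0.0091743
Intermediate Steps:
Function('H')(K) = -110 (Function('H')(K) = Mul(2, -55) = -110)
Function('J')(w) = 1
Pow(Add(Function('H')(95), Function('J')(-192)), -1) = Pow(Add(-110, 1), -1) = Pow(-109, -1) = Rational(-1, 109)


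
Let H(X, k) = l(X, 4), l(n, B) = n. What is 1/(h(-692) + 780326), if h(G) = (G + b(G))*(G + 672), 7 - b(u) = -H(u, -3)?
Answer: 1/807866 ≈ 1.2378e-6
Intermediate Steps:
H(X, k) = X
b(u) = 7 + u (b(u) = 7 - (-1)*u = 7 + u)
h(G) = (7 + 2*G)*(672 + G) (h(G) = (G + (7 + G))*(G + 672) = (7 + 2*G)*(672 + G))
1/(h(-692) + 780326) = 1/((4704 + 2*(-692)² + 1351*(-692)) + 780326) = 1/((4704 + 2*478864 - 934892) + 780326) = 1/((4704 + 957728 - 934892) + 780326) = 1/(27540 + 780326) = 1/807866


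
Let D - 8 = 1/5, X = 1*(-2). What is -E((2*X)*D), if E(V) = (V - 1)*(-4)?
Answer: -676/5 ≈ -135.20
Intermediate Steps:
X = -2
D = 41/5 (D = 8 + 1/5 = 8 + ⅕ = 41/5 ≈ 8.2000)
E(V) = 4 - 4*V (E(V) = (-1 + V)*(-4) = 4 - 4*V)
-E((2*X)*D) = -(4 - 4*2*(-2)*41/5) = -(4 - (-16)*41/5) = -(4 - 4*(-164/5)) = -(4 + 656/5) = -1*676/5 = -676/5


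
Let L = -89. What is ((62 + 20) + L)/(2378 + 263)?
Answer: -7/2641 ≈ -0.0026505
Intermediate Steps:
((62 + 20) + L)/(2378 + 263) = ((62 + 20) - 89)/(2378 + 263) = (82 - 89)/2641 = (1/2641)*(-7) = -7/2641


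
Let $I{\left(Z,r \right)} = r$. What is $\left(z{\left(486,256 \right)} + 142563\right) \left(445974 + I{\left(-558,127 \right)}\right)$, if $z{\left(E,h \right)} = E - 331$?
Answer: $63666642518$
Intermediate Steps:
$z{\left(E,h \right)} = -331 + E$ ($z{\left(E,h \right)} = E - 331 = -331 + E$)
$\left(z{\left(486,256 \right)} + 142563\right) \left(445974 + I{\left(-558,127 \right)}\right) = \left(\left(-331 + 486\right) + 142563\right) \left(445974 + 127\right) = \left(155 + 142563\right) 446101 = 142718 \cdot 446101 = 63666642518$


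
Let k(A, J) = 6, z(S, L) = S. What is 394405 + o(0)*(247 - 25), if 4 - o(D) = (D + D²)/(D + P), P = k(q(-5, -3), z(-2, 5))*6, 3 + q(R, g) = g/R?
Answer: 395293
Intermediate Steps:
q(R, g) = -3 + g/R
P = 36 (P = 6*6 = 36)
o(D) = 4 - (D + D²)/(36 + D) (o(D) = 4 - (D + D²)/(D + 36) = 4 - (D + D²)/(36 + D))
394405 + o(0)*(247 - 25) = 394405 + ((144 - 1*0² + 3*0)/(36 + 0))*(247 - 25) = 394405 + ((144 - 1*0 + 0)/36)*222 = 394405 + ((144 + 0 + 0)/36)*222 = 394405 + ((1/36)*144)*222 = 394405 + 4*222 = 394405 + 888 = 395293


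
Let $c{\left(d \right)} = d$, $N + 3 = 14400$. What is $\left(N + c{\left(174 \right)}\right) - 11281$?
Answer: $3290$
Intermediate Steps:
$N = 14397$ ($N = -3 + 14400 = 14397$)
$\left(N + c{\left(174 \right)}\right) - 11281 = \left(14397 + 174\right) - 11281 = 14571 - 11281 = 3290$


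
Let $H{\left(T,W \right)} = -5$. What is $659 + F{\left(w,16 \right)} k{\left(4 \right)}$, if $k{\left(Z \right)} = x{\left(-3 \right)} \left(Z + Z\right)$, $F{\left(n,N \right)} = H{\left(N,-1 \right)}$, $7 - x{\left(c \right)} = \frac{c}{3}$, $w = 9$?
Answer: $339$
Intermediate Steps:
$x{\left(c \right)} = 7 - \frac{c}{3}$
$F{\left(n,N \right)} = -5$
$k{\left(Z \right)} = 16 Z$ ($k{\left(Z \right)} = \left(7 - -1\right) \left(Z + Z\right) = \left(7 + 1\right) 2 Z = 8 \cdot 2 Z = 16 Z$)
$659 + F{\left(w,16 \right)} k{\left(4 \right)} = 659 - 5 \cdot 16 \cdot 4 = 659 - 320 = 339$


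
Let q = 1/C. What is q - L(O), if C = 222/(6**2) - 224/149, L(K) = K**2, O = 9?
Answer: -336795/4169 ≈ -80.786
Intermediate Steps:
C = 4169/894 (C = 222/36 - 224*1/149 = 222*(1/36) - 224/149 = 37/6 - 224/149 = 4169/894 ≈ 4.6633)
q = 894/4169 (q = 1/(4169/894) = 894/4169 ≈ 0.21444)
q - L(O) = 894/4169 - 1*9**2 = 894/4169 - 1*81 = 894/4169 - 81 = -336795/4169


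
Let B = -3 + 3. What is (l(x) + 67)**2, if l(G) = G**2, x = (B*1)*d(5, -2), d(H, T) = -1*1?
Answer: 4489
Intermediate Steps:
B = 0
d(H, T) = -1
x = 0 (x = (0*1)*(-1) = 0*(-1) = 0)
(l(x) + 67)**2 = (0**2 + 67)**2 = (0 + 67)**2 = 67**2 = 4489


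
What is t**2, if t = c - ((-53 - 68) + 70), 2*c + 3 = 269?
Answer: 33856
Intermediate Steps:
c = 133 (c = -3/2 + (1/2)*269 = -3/2 + 269/2 = 133)
t = 184 (t = 133 - ((-53 - 68) + 70) = 133 - (-121 + 70) = 133 - 1*(-51) = 133 + 51 = 184)
t**2 = 184**2 = 33856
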